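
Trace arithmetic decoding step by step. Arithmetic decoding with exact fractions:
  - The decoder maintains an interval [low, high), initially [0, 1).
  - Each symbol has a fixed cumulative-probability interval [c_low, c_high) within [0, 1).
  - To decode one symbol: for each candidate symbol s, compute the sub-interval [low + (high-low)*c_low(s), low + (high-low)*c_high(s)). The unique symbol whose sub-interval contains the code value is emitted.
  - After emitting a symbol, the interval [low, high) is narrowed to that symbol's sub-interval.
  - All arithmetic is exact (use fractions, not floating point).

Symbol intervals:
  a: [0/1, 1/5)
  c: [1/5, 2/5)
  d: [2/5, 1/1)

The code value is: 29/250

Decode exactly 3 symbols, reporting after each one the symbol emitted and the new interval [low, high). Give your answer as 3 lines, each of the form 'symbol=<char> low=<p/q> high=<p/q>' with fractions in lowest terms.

Step 1: interval [0/1, 1/1), width = 1/1 - 0/1 = 1/1
  'a': [0/1 + 1/1*0/1, 0/1 + 1/1*1/5) = [0/1, 1/5) <- contains code 29/250
  'c': [0/1 + 1/1*1/5, 0/1 + 1/1*2/5) = [1/5, 2/5)
  'd': [0/1 + 1/1*2/5, 0/1 + 1/1*1/1) = [2/5, 1/1)
  emit 'a', narrow to [0/1, 1/5)
Step 2: interval [0/1, 1/5), width = 1/5 - 0/1 = 1/5
  'a': [0/1 + 1/5*0/1, 0/1 + 1/5*1/5) = [0/1, 1/25)
  'c': [0/1 + 1/5*1/5, 0/1 + 1/5*2/5) = [1/25, 2/25)
  'd': [0/1 + 1/5*2/5, 0/1 + 1/5*1/1) = [2/25, 1/5) <- contains code 29/250
  emit 'd', narrow to [2/25, 1/5)
Step 3: interval [2/25, 1/5), width = 1/5 - 2/25 = 3/25
  'a': [2/25 + 3/25*0/1, 2/25 + 3/25*1/5) = [2/25, 13/125)
  'c': [2/25 + 3/25*1/5, 2/25 + 3/25*2/5) = [13/125, 16/125) <- contains code 29/250
  'd': [2/25 + 3/25*2/5, 2/25 + 3/25*1/1) = [16/125, 1/5)
  emit 'c', narrow to [13/125, 16/125)

Answer: symbol=a low=0/1 high=1/5
symbol=d low=2/25 high=1/5
symbol=c low=13/125 high=16/125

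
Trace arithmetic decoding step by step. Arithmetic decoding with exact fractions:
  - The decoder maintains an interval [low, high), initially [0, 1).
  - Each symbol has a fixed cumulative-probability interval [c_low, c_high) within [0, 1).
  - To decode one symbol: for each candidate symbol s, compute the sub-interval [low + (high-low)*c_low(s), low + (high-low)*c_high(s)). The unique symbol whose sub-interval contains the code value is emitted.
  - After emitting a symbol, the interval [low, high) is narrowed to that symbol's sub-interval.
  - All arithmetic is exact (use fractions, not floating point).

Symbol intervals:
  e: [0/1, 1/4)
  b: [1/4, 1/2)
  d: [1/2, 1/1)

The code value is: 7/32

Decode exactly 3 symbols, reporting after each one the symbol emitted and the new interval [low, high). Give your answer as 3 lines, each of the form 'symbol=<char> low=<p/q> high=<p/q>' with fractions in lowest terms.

Answer: symbol=e low=0/1 high=1/4
symbol=d low=1/8 high=1/4
symbol=d low=3/16 high=1/4

Derivation:
Step 1: interval [0/1, 1/1), width = 1/1 - 0/1 = 1/1
  'e': [0/1 + 1/1*0/1, 0/1 + 1/1*1/4) = [0/1, 1/4) <- contains code 7/32
  'b': [0/1 + 1/1*1/4, 0/1 + 1/1*1/2) = [1/4, 1/2)
  'd': [0/1 + 1/1*1/2, 0/1 + 1/1*1/1) = [1/2, 1/1)
  emit 'e', narrow to [0/1, 1/4)
Step 2: interval [0/1, 1/4), width = 1/4 - 0/1 = 1/4
  'e': [0/1 + 1/4*0/1, 0/1 + 1/4*1/4) = [0/1, 1/16)
  'b': [0/1 + 1/4*1/4, 0/1 + 1/4*1/2) = [1/16, 1/8)
  'd': [0/1 + 1/4*1/2, 0/1 + 1/4*1/1) = [1/8, 1/4) <- contains code 7/32
  emit 'd', narrow to [1/8, 1/4)
Step 3: interval [1/8, 1/4), width = 1/4 - 1/8 = 1/8
  'e': [1/8 + 1/8*0/1, 1/8 + 1/8*1/4) = [1/8, 5/32)
  'b': [1/8 + 1/8*1/4, 1/8 + 1/8*1/2) = [5/32, 3/16)
  'd': [1/8 + 1/8*1/2, 1/8 + 1/8*1/1) = [3/16, 1/4) <- contains code 7/32
  emit 'd', narrow to [3/16, 1/4)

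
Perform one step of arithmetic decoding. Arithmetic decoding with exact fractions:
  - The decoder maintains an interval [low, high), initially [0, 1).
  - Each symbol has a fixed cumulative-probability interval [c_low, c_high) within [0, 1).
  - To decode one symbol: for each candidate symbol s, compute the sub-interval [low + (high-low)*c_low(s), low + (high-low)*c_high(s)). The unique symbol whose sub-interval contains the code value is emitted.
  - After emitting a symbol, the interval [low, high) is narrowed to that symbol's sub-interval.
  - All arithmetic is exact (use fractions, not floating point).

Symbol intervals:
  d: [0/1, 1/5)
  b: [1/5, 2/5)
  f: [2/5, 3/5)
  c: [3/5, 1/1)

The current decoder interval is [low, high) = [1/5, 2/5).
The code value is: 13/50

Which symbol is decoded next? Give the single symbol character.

Answer: b

Derivation:
Interval width = high − low = 2/5 − 1/5 = 1/5
Scaled code = (code − low) / width = (13/50 − 1/5) / 1/5 = 3/10
  d: [0/1, 1/5) 
  b: [1/5, 2/5) ← scaled code falls here ✓
  f: [2/5, 3/5) 
  c: [3/5, 1/1) 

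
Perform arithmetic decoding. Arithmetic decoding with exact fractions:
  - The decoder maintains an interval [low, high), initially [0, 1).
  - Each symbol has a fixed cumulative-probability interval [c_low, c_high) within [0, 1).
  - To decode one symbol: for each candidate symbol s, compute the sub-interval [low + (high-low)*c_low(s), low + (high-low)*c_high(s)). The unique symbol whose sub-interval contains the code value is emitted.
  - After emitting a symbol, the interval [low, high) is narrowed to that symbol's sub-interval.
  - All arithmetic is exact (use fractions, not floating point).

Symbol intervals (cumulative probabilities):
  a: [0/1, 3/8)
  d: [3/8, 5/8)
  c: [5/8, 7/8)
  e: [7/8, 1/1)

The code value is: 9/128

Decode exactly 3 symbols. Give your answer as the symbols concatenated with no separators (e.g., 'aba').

Answer: aad

Derivation:
Step 1: interval [0/1, 1/1), width = 1/1 - 0/1 = 1/1
  'a': [0/1 + 1/1*0/1, 0/1 + 1/1*3/8) = [0/1, 3/8) <- contains code 9/128
  'd': [0/1 + 1/1*3/8, 0/1 + 1/1*5/8) = [3/8, 5/8)
  'c': [0/1 + 1/1*5/8, 0/1 + 1/1*7/8) = [5/8, 7/8)
  'e': [0/1 + 1/1*7/8, 0/1 + 1/1*1/1) = [7/8, 1/1)
  emit 'a', narrow to [0/1, 3/8)
Step 2: interval [0/1, 3/8), width = 3/8 - 0/1 = 3/8
  'a': [0/1 + 3/8*0/1, 0/1 + 3/8*3/8) = [0/1, 9/64) <- contains code 9/128
  'd': [0/1 + 3/8*3/8, 0/1 + 3/8*5/8) = [9/64, 15/64)
  'c': [0/1 + 3/8*5/8, 0/1 + 3/8*7/8) = [15/64, 21/64)
  'e': [0/1 + 3/8*7/8, 0/1 + 3/8*1/1) = [21/64, 3/8)
  emit 'a', narrow to [0/1, 9/64)
Step 3: interval [0/1, 9/64), width = 9/64 - 0/1 = 9/64
  'a': [0/1 + 9/64*0/1, 0/1 + 9/64*3/8) = [0/1, 27/512)
  'd': [0/1 + 9/64*3/8, 0/1 + 9/64*5/8) = [27/512, 45/512) <- contains code 9/128
  'c': [0/1 + 9/64*5/8, 0/1 + 9/64*7/8) = [45/512, 63/512)
  'e': [0/1 + 9/64*7/8, 0/1 + 9/64*1/1) = [63/512, 9/64)
  emit 'd', narrow to [27/512, 45/512)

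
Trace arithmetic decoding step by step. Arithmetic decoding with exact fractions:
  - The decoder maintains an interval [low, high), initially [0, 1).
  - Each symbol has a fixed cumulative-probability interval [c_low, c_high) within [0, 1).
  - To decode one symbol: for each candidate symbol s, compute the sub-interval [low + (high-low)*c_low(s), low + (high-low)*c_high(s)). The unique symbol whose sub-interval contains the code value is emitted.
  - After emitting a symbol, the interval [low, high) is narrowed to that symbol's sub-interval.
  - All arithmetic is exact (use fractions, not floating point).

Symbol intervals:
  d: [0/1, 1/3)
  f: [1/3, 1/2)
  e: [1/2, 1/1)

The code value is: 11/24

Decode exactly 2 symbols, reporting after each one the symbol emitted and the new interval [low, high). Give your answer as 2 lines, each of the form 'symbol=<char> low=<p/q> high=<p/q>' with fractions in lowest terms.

Answer: symbol=f low=1/3 high=1/2
symbol=e low=5/12 high=1/2

Derivation:
Step 1: interval [0/1, 1/1), width = 1/1 - 0/1 = 1/1
  'd': [0/1 + 1/1*0/1, 0/1 + 1/1*1/3) = [0/1, 1/3)
  'f': [0/1 + 1/1*1/3, 0/1 + 1/1*1/2) = [1/3, 1/2) <- contains code 11/24
  'e': [0/1 + 1/1*1/2, 0/1 + 1/1*1/1) = [1/2, 1/1)
  emit 'f', narrow to [1/3, 1/2)
Step 2: interval [1/3, 1/2), width = 1/2 - 1/3 = 1/6
  'd': [1/3 + 1/6*0/1, 1/3 + 1/6*1/3) = [1/3, 7/18)
  'f': [1/3 + 1/6*1/3, 1/3 + 1/6*1/2) = [7/18, 5/12)
  'e': [1/3 + 1/6*1/2, 1/3 + 1/6*1/1) = [5/12, 1/2) <- contains code 11/24
  emit 'e', narrow to [5/12, 1/2)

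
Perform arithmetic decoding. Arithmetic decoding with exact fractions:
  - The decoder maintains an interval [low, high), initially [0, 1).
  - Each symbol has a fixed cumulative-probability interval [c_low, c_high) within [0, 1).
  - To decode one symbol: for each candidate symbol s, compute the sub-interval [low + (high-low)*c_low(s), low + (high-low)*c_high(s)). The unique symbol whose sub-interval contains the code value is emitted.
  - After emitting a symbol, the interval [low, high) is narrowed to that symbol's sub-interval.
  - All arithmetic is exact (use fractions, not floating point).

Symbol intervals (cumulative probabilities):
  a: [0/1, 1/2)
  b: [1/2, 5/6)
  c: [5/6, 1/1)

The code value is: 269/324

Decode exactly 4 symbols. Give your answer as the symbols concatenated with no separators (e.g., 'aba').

Step 1: interval [0/1, 1/1), width = 1/1 - 0/1 = 1/1
  'a': [0/1 + 1/1*0/1, 0/1 + 1/1*1/2) = [0/1, 1/2)
  'b': [0/1 + 1/1*1/2, 0/1 + 1/1*5/6) = [1/2, 5/6) <- contains code 269/324
  'c': [0/1 + 1/1*5/6, 0/1 + 1/1*1/1) = [5/6, 1/1)
  emit 'b', narrow to [1/2, 5/6)
Step 2: interval [1/2, 5/6), width = 5/6 - 1/2 = 1/3
  'a': [1/2 + 1/3*0/1, 1/2 + 1/3*1/2) = [1/2, 2/3)
  'b': [1/2 + 1/3*1/2, 1/2 + 1/3*5/6) = [2/3, 7/9)
  'c': [1/2 + 1/3*5/6, 1/2 + 1/3*1/1) = [7/9, 5/6) <- contains code 269/324
  emit 'c', narrow to [7/9, 5/6)
Step 3: interval [7/9, 5/6), width = 5/6 - 7/9 = 1/18
  'a': [7/9 + 1/18*0/1, 7/9 + 1/18*1/2) = [7/9, 29/36)
  'b': [7/9 + 1/18*1/2, 7/9 + 1/18*5/6) = [29/36, 89/108)
  'c': [7/9 + 1/18*5/6, 7/9 + 1/18*1/1) = [89/108, 5/6) <- contains code 269/324
  emit 'c', narrow to [89/108, 5/6)
Step 4: interval [89/108, 5/6), width = 5/6 - 89/108 = 1/108
  'a': [89/108 + 1/108*0/1, 89/108 + 1/108*1/2) = [89/108, 179/216)
  'b': [89/108 + 1/108*1/2, 89/108 + 1/108*5/6) = [179/216, 539/648) <- contains code 269/324
  'c': [89/108 + 1/108*5/6, 89/108 + 1/108*1/1) = [539/648, 5/6)
  emit 'b', narrow to [179/216, 539/648)

Answer: bccb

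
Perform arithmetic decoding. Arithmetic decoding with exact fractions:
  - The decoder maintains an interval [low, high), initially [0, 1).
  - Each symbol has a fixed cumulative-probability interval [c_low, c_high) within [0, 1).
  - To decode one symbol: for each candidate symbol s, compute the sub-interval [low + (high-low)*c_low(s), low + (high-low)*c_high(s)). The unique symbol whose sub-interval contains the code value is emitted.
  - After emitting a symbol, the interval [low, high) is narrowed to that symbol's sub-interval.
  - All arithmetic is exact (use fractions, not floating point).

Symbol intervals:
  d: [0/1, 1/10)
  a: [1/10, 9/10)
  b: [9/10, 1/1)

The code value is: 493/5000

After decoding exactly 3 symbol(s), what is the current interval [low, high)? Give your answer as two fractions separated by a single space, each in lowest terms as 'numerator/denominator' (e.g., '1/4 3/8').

Answer: 91/1000 99/1000

Derivation:
Step 1: interval [0/1, 1/1), width = 1/1 - 0/1 = 1/1
  'd': [0/1 + 1/1*0/1, 0/1 + 1/1*1/10) = [0/1, 1/10) <- contains code 493/5000
  'a': [0/1 + 1/1*1/10, 0/1 + 1/1*9/10) = [1/10, 9/10)
  'b': [0/1 + 1/1*9/10, 0/1 + 1/1*1/1) = [9/10, 1/1)
  emit 'd', narrow to [0/1, 1/10)
Step 2: interval [0/1, 1/10), width = 1/10 - 0/1 = 1/10
  'd': [0/1 + 1/10*0/1, 0/1 + 1/10*1/10) = [0/1, 1/100)
  'a': [0/1 + 1/10*1/10, 0/1 + 1/10*9/10) = [1/100, 9/100)
  'b': [0/1 + 1/10*9/10, 0/1 + 1/10*1/1) = [9/100, 1/10) <- contains code 493/5000
  emit 'b', narrow to [9/100, 1/10)
Step 3: interval [9/100, 1/10), width = 1/10 - 9/100 = 1/100
  'd': [9/100 + 1/100*0/1, 9/100 + 1/100*1/10) = [9/100, 91/1000)
  'a': [9/100 + 1/100*1/10, 9/100 + 1/100*9/10) = [91/1000, 99/1000) <- contains code 493/5000
  'b': [9/100 + 1/100*9/10, 9/100 + 1/100*1/1) = [99/1000, 1/10)
  emit 'a', narrow to [91/1000, 99/1000)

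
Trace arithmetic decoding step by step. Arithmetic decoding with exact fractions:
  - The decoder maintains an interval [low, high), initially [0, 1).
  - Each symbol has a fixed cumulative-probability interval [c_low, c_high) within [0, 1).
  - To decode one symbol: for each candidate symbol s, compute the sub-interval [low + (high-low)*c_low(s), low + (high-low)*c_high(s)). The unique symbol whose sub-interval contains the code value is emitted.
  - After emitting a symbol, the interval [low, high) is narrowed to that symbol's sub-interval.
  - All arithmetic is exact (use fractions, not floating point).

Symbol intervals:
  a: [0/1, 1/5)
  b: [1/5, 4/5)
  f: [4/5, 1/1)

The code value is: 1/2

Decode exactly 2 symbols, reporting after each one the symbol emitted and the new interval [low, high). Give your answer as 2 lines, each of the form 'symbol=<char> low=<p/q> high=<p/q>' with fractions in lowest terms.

Answer: symbol=b low=1/5 high=4/5
symbol=b low=8/25 high=17/25

Derivation:
Step 1: interval [0/1, 1/1), width = 1/1 - 0/1 = 1/1
  'a': [0/1 + 1/1*0/1, 0/1 + 1/1*1/5) = [0/1, 1/5)
  'b': [0/1 + 1/1*1/5, 0/1 + 1/1*4/5) = [1/5, 4/5) <- contains code 1/2
  'f': [0/1 + 1/1*4/5, 0/1 + 1/1*1/1) = [4/5, 1/1)
  emit 'b', narrow to [1/5, 4/5)
Step 2: interval [1/5, 4/5), width = 4/5 - 1/5 = 3/5
  'a': [1/5 + 3/5*0/1, 1/5 + 3/5*1/5) = [1/5, 8/25)
  'b': [1/5 + 3/5*1/5, 1/5 + 3/5*4/5) = [8/25, 17/25) <- contains code 1/2
  'f': [1/5 + 3/5*4/5, 1/5 + 3/5*1/1) = [17/25, 4/5)
  emit 'b', narrow to [8/25, 17/25)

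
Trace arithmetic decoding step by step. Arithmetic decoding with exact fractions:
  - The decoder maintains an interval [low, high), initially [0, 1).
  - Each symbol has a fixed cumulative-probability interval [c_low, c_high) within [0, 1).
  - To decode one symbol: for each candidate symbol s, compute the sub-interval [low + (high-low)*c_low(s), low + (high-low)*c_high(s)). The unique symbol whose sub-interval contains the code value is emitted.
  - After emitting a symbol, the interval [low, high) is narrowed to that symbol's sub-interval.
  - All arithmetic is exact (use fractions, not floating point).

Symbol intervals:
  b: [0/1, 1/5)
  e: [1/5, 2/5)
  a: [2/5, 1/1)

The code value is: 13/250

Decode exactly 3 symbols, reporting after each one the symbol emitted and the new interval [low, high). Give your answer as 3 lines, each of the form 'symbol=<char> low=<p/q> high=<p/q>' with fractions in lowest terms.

Step 1: interval [0/1, 1/1), width = 1/1 - 0/1 = 1/1
  'b': [0/1 + 1/1*0/1, 0/1 + 1/1*1/5) = [0/1, 1/5) <- contains code 13/250
  'e': [0/1 + 1/1*1/5, 0/1 + 1/1*2/5) = [1/5, 2/5)
  'a': [0/1 + 1/1*2/5, 0/1 + 1/1*1/1) = [2/5, 1/1)
  emit 'b', narrow to [0/1, 1/5)
Step 2: interval [0/1, 1/5), width = 1/5 - 0/1 = 1/5
  'b': [0/1 + 1/5*0/1, 0/1 + 1/5*1/5) = [0/1, 1/25)
  'e': [0/1 + 1/5*1/5, 0/1 + 1/5*2/5) = [1/25, 2/25) <- contains code 13/250
  'a': [0/1 + 1/5*2/5, 0/1 + 1/5*1/1) = [2/25, 1/5)
  emit 'e', narrow to [1/25, 2/25)
Step 3: interval [1/25, 2/25), width = 2/25 - 1/25 = 1/25
  'b': [1/25 + 1/25*0/1, 1/25 + 1/25*1/5) = [1/25, 6/125)
  'e': [1/25 + 1/25*1/5, 1/25 + 1/25*2/5) = [6/125, 7/125) <- contains code 13/250
  'a': [1/25 + 1/25*2/5, 1/25 + 1/25*1/1) = [7/125, 2/25)
  emit 'e', narrow to [6/125, 7/125)

Answer: symbol=b low=0/1 high=1/5
symbol=e low=1/25 high=2/25
symbol=e low=6/125 high=7/125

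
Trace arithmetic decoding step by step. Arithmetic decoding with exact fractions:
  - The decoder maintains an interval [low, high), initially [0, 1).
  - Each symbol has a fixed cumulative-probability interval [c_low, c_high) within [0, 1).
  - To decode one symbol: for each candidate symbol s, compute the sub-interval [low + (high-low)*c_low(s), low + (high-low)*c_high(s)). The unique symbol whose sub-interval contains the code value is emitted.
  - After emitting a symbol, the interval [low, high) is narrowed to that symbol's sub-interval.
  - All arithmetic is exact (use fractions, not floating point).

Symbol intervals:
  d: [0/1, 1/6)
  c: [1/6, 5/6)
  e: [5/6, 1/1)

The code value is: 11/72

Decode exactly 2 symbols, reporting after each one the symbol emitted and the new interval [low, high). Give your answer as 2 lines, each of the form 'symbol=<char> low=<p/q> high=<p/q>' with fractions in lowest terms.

Answer: symbol=d low=0/1 high=1/6
symbol=e low=5/36 high=1/6

Derivation:
Step 1: interval [0/1, 1/1), width = 1/1 - 0/1 = 1/1
  'd': [0/1 + 1/1*0/1, 0/1 + 1/1*1/6) = [0/1, 1/6) <- contains code 11/72
  'c': [0/1 + 1/1*1/6, 0/1 + 1/1*5/6) = [1/6, 5/6)
  'e': [0/1 + 1/1*5/6, 0/1 + 1/1*1/1) = [5/6, 1/1)
  emit 'd', narrow to [0/1, 1/6)
Step 2: interval [0/1, 1/6), width = 1/6 - 0/1 = 1/6
  'd': [0/1 + 1/6*0/1, 0/1 + 1/6*1/6) = [0/1, 1/36)
  'c': [0/1 + 1/6*1/6, 0/1 + 1/6*5/6) = [1/36, 5/36)
  'e': [0/1 + 1/6*5/6, 0/1 + 1/6*1/1) = [5/36, 1/6) <- contains code 11/72
  emit 'e', narrow to [5/36, 1/6)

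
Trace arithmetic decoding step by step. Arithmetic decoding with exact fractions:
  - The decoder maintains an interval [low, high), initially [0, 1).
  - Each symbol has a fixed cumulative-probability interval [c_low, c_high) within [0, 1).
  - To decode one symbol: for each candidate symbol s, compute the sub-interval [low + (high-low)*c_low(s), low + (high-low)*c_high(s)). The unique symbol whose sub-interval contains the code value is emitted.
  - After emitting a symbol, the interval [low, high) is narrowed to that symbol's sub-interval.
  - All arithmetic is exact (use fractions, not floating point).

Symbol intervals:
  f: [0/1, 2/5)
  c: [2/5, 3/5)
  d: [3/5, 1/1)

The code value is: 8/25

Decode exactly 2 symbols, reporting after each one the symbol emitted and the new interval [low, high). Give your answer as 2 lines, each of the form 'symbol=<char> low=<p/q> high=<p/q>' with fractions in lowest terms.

Answer: symbol=f low=0/1 high=2/5
symbol=d low=6/25 high=2/5

Derivation:
Step 1: interval [0/1, 1/1), width = 1/1 - 0/1 = 1/1
  'f': [0/1 + 1/1*0/1, 0/1 + 1/1*2/5) = [0/1, 2/5) <- contains code 8/25
  'c': [0/1 + 1/1*2/5, 0/1 + 1/1*3/5) = [2/5, 3/5)
  'd': [0/1 + 1/1*3/5, 0/1 + 1/1*1/1) = [3/5, 1/1)
  emit 'f', narrow to [0/1, 2/5)
Step 2: interval [0/1, 2/5), width = 2/5 - 0/1 = 2/5
  'f': [0/1 + 2/5*0/1, 0/1 + 2/5*2/5) = [0/1, 4/25)
  'c': [0/1 + 2/5*2/5, 0/1 + 2/5*3/5) = [4/25, 6/25)
  'd': [0/1 + 2/5*3/5, 0/1 + 2/5*1/1) = [6/25, 2/5) <- contains code 8/25
  emit 'd', narrow to [6/25, 2/5)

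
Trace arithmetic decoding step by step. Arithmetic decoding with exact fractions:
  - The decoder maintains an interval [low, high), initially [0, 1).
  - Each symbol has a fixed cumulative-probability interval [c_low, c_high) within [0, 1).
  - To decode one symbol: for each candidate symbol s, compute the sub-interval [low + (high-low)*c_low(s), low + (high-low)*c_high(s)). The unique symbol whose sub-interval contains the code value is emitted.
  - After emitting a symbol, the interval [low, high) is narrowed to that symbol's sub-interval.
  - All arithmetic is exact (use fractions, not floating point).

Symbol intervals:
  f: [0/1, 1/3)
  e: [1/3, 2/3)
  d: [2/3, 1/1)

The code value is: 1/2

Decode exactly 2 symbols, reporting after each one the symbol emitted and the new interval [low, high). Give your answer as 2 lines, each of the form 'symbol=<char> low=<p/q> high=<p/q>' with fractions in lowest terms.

Step 1: interval [0/1, 1/1), width = 1/1 - 0/1 = 1/1
  'f': [0/1 + 1/1*0/1, 0/1 + 1/1*1/3) = [0/1, 1/3)
  'e': [0/1 + 1/1*1/3, 0/1 + 1/1*2/3) = [1/3, 2/3) <- contains code 1/2
  'd': [0/1 + 1/1*2/3, 0/1 + 1/1*1/1) = [2/3, 1/1)
  emit 'e', narrow to [1/3, 2/3)
Step 2: interval [1/3, 2/3), width = 2/3 - 1/3 = 1/3
  'f': [1/3 + 1/3*0/1, 1/3 + 1/3*1/3) = [1/3, 4/9)
  'e': [1/3 + 1/3*1/3, 1/3 + 1/3*2/3) = [4/9, 5/9) <- contains code 1/2
  'd': [1/3 + 1/3*2/3, 1/3 + 1/3*1/1) = [5/9, 2/3)
  emit 'e', narrow to [4/9, 5/9)

Answer: symbol=e low=1/3 high=2/3
symbol=e low=4/9 high=5/9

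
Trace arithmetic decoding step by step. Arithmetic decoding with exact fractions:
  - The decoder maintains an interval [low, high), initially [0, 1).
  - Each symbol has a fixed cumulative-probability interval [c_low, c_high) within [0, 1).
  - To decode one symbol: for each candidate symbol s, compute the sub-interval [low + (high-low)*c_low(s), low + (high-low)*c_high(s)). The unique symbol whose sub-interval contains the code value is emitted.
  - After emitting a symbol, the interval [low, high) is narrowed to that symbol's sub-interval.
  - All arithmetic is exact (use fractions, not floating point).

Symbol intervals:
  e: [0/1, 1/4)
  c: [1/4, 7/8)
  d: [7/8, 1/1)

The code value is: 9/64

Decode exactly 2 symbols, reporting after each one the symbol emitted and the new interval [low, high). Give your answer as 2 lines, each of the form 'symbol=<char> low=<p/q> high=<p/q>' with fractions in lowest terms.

Answer: symbol=e low=0/1 high=1/4
symbol=c low=1/16 high=7/32

Derivation:
Step 1: interval [0/1, 1/1), width = 1/1 - 0/1 = 1/1
  'e': [0/1 + 1/1*0/1, 0/1 + 1/1*1/4) = [0/1, 1/4) <- contains code 9/64
  'c': [0/1 + 1/1*1/4, 0/1 + 1/1*7/8) = [1/4, 7/8)
  'd': [0/1 + 1/1*7/8, 0/1 + 1/1*1/1) = [7/8, 1/1)
  emit 'e', narrow to [0/1, 1/4)
Step 2: interval [0/1, 1/4), width = 1/4 - 0/1 = 1/4
  'e': [0/1 + 1/4*0/1, 0/1 + 1/4*1/4) = [0/1, 1/16)
  'c': [0/1 + 1/4*1/4, 0/1 + 1/4*7/8) = [1/16, 7/32) <- contains code 9/64
  'd': [0/1 + 1/4*7/8, 0/1 + 1/4*1/1) = [7/32, 1/4)
  emit 'c', narrow to [1/16, 7/32)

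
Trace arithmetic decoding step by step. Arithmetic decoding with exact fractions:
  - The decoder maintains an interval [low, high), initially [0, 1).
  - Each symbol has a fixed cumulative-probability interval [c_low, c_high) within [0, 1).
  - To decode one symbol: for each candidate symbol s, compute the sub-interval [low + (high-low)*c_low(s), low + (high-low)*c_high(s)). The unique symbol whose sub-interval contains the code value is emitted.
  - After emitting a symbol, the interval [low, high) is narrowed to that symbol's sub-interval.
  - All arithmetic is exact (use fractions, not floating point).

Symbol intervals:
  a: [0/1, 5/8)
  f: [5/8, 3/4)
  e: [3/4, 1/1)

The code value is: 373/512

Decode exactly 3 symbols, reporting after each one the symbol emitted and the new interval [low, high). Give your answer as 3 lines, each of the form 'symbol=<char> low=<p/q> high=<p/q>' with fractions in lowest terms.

Answer: symbol=f low=5/8 high=3/4
symbol=e low=23/32 high=3/4
symbol=a low=23/32 high=189/256

Derivation:
Step 1: interval [0/1, 1/1), width = 1/1 - 0/1 = 1/1
  'a': [0/1 + 1/1*0/1, 0/1 + 1/1*5/8) = [0/1, 5/8)
  'f': [0/1 + 1/1*5/8, 0/1 + 1/1*3/4) = [5/8, 3/4) <- contains code 373/512
  'e': [0/1 + 1/1*3/4, 0/1 + 1/1*1/1) = [3/4, 1/1)
  emit 'f', narrow to [5/8, 3/4)
Step 2: interval [5/8, 3/4), width = 3/4 - 5/8 = 1/8
  'a': [5/8 + 1/8*0/1, 5/8 + 1/8*5/8) = [5/8, 45/64)
  'f': [5/8 + 1/8*5/8, 5/8 + 1/8*3/4) = [45/64, 23/32)
  'e': [5/8 + 1/8*3/4, 5/8 + 1/8*1/1) = [23/32, 3/4) <- contains code 373/512
  emit 'e', narrow to [23/32, 3/4)
Step 3: interval [23/32, 3/4), width = 3/4 - 23/32 = 1/32
  'a': [23/32 + 1/32*0/1, 23/32 + 1/32*5/8) = [23/32, 189/256) <- contains code 373/512
  'f': [23/32 + 1/32*5/8, 23/32 + 1/32*3/4) = [189/256, 95/128)
  'e': [23/32 + 1/32*3/4, 23/32 + 1/32*1/1) = [95/128, 3/4)
  emit 'a', narrow to [23/32, 189/256)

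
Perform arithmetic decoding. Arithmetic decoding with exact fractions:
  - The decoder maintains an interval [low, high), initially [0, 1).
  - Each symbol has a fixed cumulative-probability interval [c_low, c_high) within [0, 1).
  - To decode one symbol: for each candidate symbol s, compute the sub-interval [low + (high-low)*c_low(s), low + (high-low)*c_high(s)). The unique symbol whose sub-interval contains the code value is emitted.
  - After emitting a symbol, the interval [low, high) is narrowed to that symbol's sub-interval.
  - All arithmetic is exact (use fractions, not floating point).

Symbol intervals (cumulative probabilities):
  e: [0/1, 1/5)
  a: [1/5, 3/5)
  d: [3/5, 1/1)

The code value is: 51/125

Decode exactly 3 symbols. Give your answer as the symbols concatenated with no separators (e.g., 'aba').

Answer: aad

Derivation:
Step 1: interval [0/1, 1/1), width = 1/1 - 0/1 = 1/1
  'e': [0/1 + 1/1*0/1, 0/1 + 1/1*1/5) = [0/1, 1/5)
  'a': [0/1 + 1/1*1/5, 0/1 + 1/1*3/5) = [1/5, 3/5) <- contains code 51/125
  'd': [0/1 + 1/1*3/5, 0/1 + 1/1*1/1) = [3/5, 1/1)
  emit 'a', narrow to [1/5, 3/5)
Step 2: interval [1/5, 3/5), width = 3/5 - 1/5 = 2/5
  'e': [1/5 + 2/5*0/1, 1/5 + 2/5*1/5) = [1/5, 7/25)
  'a': [1/5 + 2/5*1/5, 1/5 + 2/5*3/5) = [7/25, 11/25) <- contains code 51/125
  'd': [1/5 + 2/5*3/5, 1/5 + 2/5*1/1) = [11/25, 3/5)
  emit 'a', narrow to [7/25, 11/25)
Step 3: interval [7/25, 11/25), width = 11/25 - 7/25 = 4/25
  'e': [7/25 + 4/25*0/1, 7/25 + 4/25*1/5) = [7/25, 39/125)
  'a': [7/25 + 4/25*1/5, 7/25 + 4/25*3/5) = [39/125, 47/125)
  'd': [7/25 + 4/25*3/5, 7/25 + 4/25*1/1) = [47/125, 11/25) <- contains code 51/125
  emit 'd', narrow to [47/125, 11/25)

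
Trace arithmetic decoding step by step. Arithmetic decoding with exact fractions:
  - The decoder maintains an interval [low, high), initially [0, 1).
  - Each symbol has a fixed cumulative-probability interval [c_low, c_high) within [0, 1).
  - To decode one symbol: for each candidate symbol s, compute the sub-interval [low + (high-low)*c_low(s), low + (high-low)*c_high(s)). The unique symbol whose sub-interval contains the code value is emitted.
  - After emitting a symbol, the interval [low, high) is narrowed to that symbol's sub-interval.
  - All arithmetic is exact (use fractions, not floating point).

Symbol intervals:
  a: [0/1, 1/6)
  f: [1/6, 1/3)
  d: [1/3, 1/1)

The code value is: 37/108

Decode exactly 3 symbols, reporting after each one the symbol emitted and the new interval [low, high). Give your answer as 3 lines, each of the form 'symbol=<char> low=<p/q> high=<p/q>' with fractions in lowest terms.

Step 1: interval [0/1, 1/1), width = 1/1 - 0/1 = 1/1
  'a': [0/1 + 1/1*0/1, 0/1 + 1/1*1/6) = [0/1, 1/6)
  'f': [0/1 + 1/1*1/6, 0/1 + 1/1*1/3) = [1/6, 1/3)
  'd': [0/1 + 1/1*1/3, 0/1 + 1/1*1/1) = [1/3, 1/1) <- contains code 37/108
  emit 'd', narrow to [1/3, 1/1)
Step 2: interval [1/3, 1/1), width = 1/1 - 1/3 = 2/3
  'a': [1/3 + 2/3*0/1, 1/3 + 2/3*1/6) = [1/3, 4/9) <- contains code 37/108
  'f': [1/3 + 2/3*1/6, 1/3 + 2/3*1/3) = [4/9, 5/9)
  'd': [1/3 + 2/3*1/3, 1/3 + 2/3*1/1) = [5/9, 1/1)
  emit 'a', narrow to [1/3, 4/9)
Step 3: interval [1/3, 4/9), width = 4/9 - 1/3 = 1/9
  'a': [1/3 + 1/9*0/1, 1/3 + 1/9*1/6) = [1/3, 19/54) <- contains code 37/108
  'f': [1/3 + 1/9*1/6, 1/3 + 1/9*1/3) = [19/54, 10/27)
  'd': [1/3 + 1/9*1/3, 1/3 + 1/9*1/1) = [10/27, 4/9)
  emit 'a', narrow to [1/3, 19/54)

Answer: symbol=d low=1/3 high=1/1
symbol=a low=1/3 high=4/9
symbol=a low=1/3 high=19/54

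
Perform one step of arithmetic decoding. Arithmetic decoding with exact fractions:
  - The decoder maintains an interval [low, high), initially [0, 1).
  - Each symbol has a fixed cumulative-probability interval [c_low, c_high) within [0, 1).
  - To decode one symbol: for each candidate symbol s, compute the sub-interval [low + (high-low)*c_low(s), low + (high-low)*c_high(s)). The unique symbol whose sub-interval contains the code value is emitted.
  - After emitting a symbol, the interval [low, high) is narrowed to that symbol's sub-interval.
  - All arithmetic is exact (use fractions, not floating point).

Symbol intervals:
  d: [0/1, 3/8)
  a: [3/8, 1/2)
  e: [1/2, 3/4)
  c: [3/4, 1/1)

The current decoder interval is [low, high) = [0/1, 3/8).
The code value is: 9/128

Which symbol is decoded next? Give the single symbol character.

Answer: d

Derivation:
Interval width = high − low = 3/8 − 0/1 = 3/8
Scaled code = (code − low) / width = (9/128 − 0/1) / 3/8 = 3/16
  d: [0/1, 3/8) ← scaled code falls here ✓
  a: [3/8, 1/2) 
  e: [1/2, 3/4) 
  c: [3/4, 1/1) 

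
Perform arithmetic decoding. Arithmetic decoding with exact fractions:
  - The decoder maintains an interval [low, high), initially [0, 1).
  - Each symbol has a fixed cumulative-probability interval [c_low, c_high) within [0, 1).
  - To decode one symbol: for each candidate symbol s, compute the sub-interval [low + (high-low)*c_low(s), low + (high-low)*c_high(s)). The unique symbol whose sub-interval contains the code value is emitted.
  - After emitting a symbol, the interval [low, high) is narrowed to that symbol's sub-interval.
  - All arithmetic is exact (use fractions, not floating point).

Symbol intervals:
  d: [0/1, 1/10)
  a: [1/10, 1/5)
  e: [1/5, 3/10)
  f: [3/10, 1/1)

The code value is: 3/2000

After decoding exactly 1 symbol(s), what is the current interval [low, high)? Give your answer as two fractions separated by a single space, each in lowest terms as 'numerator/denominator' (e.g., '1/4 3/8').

Answer: 0/1 1/10

Derivation:
Step 1: interval [0/1, 1/1), width = 1/1 - 0/1 = 1/1
  'd': [0/1 + 1/1*0/1, 0/1 + 1/1*1/10) = [0/1, 1/10) <- contains code 3/2000
  'a': [0/1 + 1/1*1/10, 0/1 + 1/1*1/5) = [1/10, 1/5)
  'e': [0/1 + 1/1*1/5, 0/1 + 1/1*3/10) = [1/5, 3/10)
  'f': [0/1 + 1/1*3/10, 0/1 + 1/1*1/1) = [3/10, 1/1)
  emit 'd', narrow to [0/1, 1/10)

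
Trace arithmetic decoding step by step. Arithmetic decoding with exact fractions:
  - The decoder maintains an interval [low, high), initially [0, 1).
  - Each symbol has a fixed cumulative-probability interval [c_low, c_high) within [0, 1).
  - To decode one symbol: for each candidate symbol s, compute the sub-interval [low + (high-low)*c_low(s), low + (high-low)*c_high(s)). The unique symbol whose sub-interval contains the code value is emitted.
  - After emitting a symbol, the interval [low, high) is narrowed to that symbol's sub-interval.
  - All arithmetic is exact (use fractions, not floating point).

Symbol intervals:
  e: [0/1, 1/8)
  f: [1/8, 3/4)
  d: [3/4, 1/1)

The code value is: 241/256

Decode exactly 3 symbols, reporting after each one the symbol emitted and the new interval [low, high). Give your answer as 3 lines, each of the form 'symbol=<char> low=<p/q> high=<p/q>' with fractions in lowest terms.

Step 1: interval [0/1, 1/1), width = 1/1 - 0/1 = 1/1
  'e': [0/1 + 1/1*0/1, 0/1 + 1/1*1/8) = [0/1, 1/8)
  'f': [0/1 + 1/1*1/8, 0/1 + 1/1*3/4) = [1/8, 3/4)
  'd': [0/1 + 1/1*3/4, 0/1 + 1/1*1/1) = [3/4, 1/1) <- contains code 241/256
  emit 'd', narrow to [3/4, 1/1)
Step 2: interval [3/4, 1/1), width = 1/1 - 3/4 = 1/4
  'e': [3/4 + 1/4*0/1, 3/4 + 1/4*1/8) = [3/4, 25/32)
  'f': [3/4 + 1/4*1/8, 3/4 + 1/4*3/4) = [25/32, 15/16)
  'd': [3/4 + 1/4*3/4, 3/4 + 1/4*1/1) = [15/16, 1/1) <- contains code 241/256
  emit 'd', narrow to [15/16, 1/1)
Step 3: interval [15/16, 1/1), width = 1/1 - 15/16 = 1/16
  'e': [15/16 + 1/16*0/1, 15/16 + 1/16*1/8) = [15/16, 121/128) <- contains code 241/256
  'f': [15/16 + 1/16*1/8, 15/16 + 1/16*3/4) = [121/128, 63/64)
  'd': [15/16 + 1/16*3/4, 15/16 + 1/16*1/1) = [63/64, 1/1)
  emit 'e', narrow to [15/16, 121/128)

Answer: symbol=d low=3/4 high=1/1
symbol=d low=15/16 high=1/1
symbol=e low=15/16 high=121/128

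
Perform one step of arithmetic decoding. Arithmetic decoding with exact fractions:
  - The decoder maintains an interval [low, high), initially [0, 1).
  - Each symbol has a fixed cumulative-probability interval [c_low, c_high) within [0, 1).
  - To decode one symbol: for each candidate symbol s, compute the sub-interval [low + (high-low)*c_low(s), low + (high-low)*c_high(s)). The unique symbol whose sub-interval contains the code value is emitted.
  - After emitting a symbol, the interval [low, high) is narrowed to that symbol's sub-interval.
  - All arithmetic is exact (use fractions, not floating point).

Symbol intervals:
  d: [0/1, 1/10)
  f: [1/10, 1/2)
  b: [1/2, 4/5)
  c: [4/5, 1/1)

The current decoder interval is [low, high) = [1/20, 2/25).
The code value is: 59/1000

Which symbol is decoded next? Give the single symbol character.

Interval width = high − low = 2/25 − 1/20 = 3/100
Scaled code = (code − low) / width = (59/1000 − 1/20) / 3/100 = 3/10
  d: [0/1, 1/10) 
  f: [1/10, 1/2) ← scaled code falls here ✓
  b: [1/2, 4/5) 
  c: [4/5, 1/1) 

Answer: f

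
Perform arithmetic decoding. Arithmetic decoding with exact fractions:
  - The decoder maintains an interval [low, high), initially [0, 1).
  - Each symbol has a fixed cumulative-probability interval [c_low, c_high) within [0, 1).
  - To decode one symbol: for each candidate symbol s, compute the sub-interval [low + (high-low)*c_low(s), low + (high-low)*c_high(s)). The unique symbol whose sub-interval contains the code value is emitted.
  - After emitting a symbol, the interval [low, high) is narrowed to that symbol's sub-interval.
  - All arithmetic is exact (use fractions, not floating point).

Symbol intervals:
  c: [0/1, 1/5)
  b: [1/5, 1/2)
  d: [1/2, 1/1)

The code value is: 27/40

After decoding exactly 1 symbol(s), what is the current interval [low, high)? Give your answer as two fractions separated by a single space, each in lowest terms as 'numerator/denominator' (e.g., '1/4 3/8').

Step 1: interval [0/1, 1/1), width = 1/1 - 0/1 = 1/1
  'c': [0/1 + 1/1*0/1, 0/1 + 1/1*1/5) = [0/1, 1/5)
  'b': [0/1 + 1/1*1/5, 0/1 + 1/1*1/2) = [1/5, 1/2)
  'd': [0/1 + 1/1*1/2, 0/1 + 1/1*1/1) = [1/2, 1/1) <- contains code 27/40
  emit 'd', narrow to [1/2, 1/1)

Answer: 1/2 1/1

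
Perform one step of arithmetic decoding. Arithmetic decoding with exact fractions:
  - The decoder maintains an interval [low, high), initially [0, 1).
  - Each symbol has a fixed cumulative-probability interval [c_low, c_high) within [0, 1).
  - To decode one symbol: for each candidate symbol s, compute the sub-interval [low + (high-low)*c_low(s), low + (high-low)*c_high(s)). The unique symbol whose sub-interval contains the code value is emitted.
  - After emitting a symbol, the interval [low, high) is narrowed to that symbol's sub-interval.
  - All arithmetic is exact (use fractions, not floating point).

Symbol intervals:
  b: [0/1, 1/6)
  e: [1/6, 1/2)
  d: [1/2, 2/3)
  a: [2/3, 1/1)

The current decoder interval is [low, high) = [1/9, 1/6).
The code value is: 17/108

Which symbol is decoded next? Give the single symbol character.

Interval width = high − low = 1/6 − 1/9 = 1/18
Scaled code = (code − low) / width = (17/108 − 1/9) / 1/18 = 5/6
  b: [0/1, 1/6) 
  e: [1/6, 1/2) 
  d: [1/2, 2/3) 
  a: [2/3, 1/1) ← scaled code falls here ✓

Answer: a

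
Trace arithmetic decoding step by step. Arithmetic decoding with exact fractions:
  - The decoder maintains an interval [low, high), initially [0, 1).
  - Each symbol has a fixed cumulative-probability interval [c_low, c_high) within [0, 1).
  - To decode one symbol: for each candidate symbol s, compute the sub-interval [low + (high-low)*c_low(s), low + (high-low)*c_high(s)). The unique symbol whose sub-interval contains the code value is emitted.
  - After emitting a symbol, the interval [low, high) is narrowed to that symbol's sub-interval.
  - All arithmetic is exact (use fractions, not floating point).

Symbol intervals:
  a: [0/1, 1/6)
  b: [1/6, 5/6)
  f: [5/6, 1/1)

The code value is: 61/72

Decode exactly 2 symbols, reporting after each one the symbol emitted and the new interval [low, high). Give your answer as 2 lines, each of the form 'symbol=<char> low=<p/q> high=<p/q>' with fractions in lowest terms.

Answer: symbol=f low=5/6 high=1/1
symbol=a low=5/6 high=31/36

Derivation:
Step 1: interval [0/1, 1/1), width = 1/1 - 0/1 = 1/1
  'a': [0/1 + 1/1*0/1, 0/1 + 1/1*1/6) = [0/1, 1/6)
  'b': [0/1 + 1/1*1/6, 0/1 + 1/1*5/6) = [1/6, 5/6)
  'f': [0/1 + 1/1*5/6, 0/1 + 1/1*1/1) = [5/6, 1/1) <- contains code 61/72
  emit 'f', narrow to [5/6, 1/1)
Step 2: interval [5/6, 1/1), width = 1/1 - 5/6 = 1/6
  'a': [5/6 + 1/6*0/1, 5/6 + 1/6*1/6) = [5/6, 31/36) <- contains code 61/72
  'b': [5/6 + 1/6*1/6, 5/6 + 1/6*5/6) = [31/36, 35/36)
  'f': [5/6 + 1/6*5/6, 5/6 + 1/6*1/1) = [35/36, 1/1)
  emit 'a', narrow to [5/6, 31/36)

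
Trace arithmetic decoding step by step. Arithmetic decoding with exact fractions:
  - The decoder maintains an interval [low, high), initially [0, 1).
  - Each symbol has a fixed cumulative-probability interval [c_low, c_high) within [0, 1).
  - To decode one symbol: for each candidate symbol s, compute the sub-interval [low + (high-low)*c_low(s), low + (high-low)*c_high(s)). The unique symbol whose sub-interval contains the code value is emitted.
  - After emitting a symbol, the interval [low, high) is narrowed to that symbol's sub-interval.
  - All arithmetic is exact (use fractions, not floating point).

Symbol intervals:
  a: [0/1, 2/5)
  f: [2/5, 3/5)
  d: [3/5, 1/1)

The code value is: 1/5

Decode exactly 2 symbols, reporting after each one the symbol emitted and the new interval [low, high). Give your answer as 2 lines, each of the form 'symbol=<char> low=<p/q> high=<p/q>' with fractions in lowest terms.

Answer: symbol=a low=0/1 high=2/5
symbol=f low=4/25 high=6/25

Derivation:
Step 1: interval [0/1, 1/1), width = 1/1 - 0/1 = 1/1
  'a': [0/1 + 1/1*0/1, 0/1 + 1/1*2/5) = [0/1, 2/5) <- contains code 1/5
  'f': [0/1 + 1/1*2/5, 0/1 + 1/1*3/5) = [2/5, 3/5)
  'd': [0/1 + 1/1*3/5, 0/1 + 1/1*1/1) = [3/5, 1/1)
  emit 'a', narrow to [0/1, 2/5)
Step 2: interval [0/1, 2/5), width = 2/5 - 0/1 = 2/5
  'a': [0/1 + 2/5*0/1, 0/1 + 2/5*2/5) = [0/1, 4/25)
  'f': [0/1 + 2/5*2/5, 0/1 + 2/5*3/5) = [4/25, 6/25) <- contains code 1/5
  'd': [0/1 + 2/5*3/5, 0/1 + 2/5*1/1) = [6/25, 2/5)
  emit 'f', narrow to [4/25, 6/25)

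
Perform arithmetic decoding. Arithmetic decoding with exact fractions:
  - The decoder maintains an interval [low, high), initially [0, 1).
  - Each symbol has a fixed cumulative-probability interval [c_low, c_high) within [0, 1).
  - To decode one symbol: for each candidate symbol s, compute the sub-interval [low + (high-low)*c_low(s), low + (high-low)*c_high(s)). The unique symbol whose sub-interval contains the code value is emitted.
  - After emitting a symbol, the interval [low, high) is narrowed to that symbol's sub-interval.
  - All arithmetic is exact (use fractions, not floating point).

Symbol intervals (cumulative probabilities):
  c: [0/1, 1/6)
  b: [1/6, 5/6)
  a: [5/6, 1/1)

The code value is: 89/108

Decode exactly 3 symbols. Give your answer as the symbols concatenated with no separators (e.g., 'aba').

Answer: baa

Derivation:
Step 1: interval [0/1, 1/1), width = 1/1 - 0/1 = 1/1
  'c': [0/1 + 1/1*0/1, 0/1 + 1/1*1/6) = [0/1, 1/6)
  'b': [0/1 + 1/1*1/6, 0/1 + 1/1*5/6) = [1/6, 5/6) <- contains code 89/108
  'a': [0/1 + 1/1*5/6, 0/1 + 1/1*1/1) = [5/6, 1/1)
  emit 'b', narrow to [1/6, 5/6)
Step 2: interval [1/6, 5/6), width = 5/6 - 1/6 = 2/3
  'c': [1/6 + 2/3*0/1, 1/6 + 2/3*1/6) = [1/6, 5/18)
  'b': [1/6 + 2/3*1/6, 1/6 + 2/3*5/6) = [5/18, 13/18)
  'a': [1/6 + 2/3*5/6, 1/6 + 2/3*1/1) = [13/18, 5/6) <- contains code 89/108
  emit 'a', narrow to [13/18, 5/6)
Step 3: interval [13/18, 5/6), width = 5/6 - 13/18 = 1/9
  'c': [13/18 + 1/9*0/1, 13/18 + 1/9*1/6) = [13/18, 20/27)
  'b': [13/18 + 1/9*1/6, 13/18 + 1/9*5/6) = [20/27, 22/27)
  'a': [13/18 + 1/9*5/6, 13/18 + 1/9*1/1) = [22/27, 5/6) <- contains code 89/108
  emit 'a', narrow to [22/27, 5/6)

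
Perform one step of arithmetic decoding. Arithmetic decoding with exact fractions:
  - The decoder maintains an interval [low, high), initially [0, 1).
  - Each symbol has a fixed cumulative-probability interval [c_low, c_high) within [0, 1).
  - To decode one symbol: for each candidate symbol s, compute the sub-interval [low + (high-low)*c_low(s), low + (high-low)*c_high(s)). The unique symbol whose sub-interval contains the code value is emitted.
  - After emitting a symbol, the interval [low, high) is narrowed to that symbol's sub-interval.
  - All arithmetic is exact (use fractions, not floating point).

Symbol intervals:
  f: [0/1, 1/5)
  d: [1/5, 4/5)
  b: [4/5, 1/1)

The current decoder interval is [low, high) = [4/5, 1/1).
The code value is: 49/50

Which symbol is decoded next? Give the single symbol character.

Answer: b

Derivation:
Interval width = high − low = 1/1 − 4/5 = 1/5
Scaled code = (code − low) / width = (49/50 − 4/5) / 1/5 = 9/10
  f: [0/1, 1/5) 
  d: [1/5, 4/5) 
  b: [4/5, 1/1) ← scaled code falls here ✓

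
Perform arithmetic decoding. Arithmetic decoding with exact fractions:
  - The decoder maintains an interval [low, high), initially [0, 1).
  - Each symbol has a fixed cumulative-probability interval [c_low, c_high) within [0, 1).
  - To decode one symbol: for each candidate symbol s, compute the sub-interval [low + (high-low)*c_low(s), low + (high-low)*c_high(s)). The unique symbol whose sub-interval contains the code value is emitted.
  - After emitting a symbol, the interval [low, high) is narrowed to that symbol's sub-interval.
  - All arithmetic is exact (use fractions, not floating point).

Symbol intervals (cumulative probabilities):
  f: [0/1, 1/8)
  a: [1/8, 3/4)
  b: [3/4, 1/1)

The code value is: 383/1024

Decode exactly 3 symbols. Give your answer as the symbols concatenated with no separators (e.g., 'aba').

Answer: aaa

Derivation:
Step 1: interval [0/1, 1/1), width = 1/1 - 0/1 = 1/1
  'f': [0/1 + 1/1*0/1, 0/1 + 1/1*1/8) = [0/1, 1/8)
  'a': [0/1 + 1/1*1/8, 0/1 + 1/1*3/4) = [1/8, 3/4) <- contains code 383/1024
  'b': [0/1 + 1/1*3/4, 0/1 + 1/1*1/1) = [3/4, 1/1)
  emit 'a', narrow to [1/8, 3/4)
Step 2: interval [1/8, 3/4), width = 3/4 - 1/8 = 5/8
  'f': [1/8 + 5/8*0/1, 1/8 + 5/8*1/8) = [1/8, 13/64)
  'a': [1/8 + 5/8*1/8, 1/8 + 5/8*3/4) = [13/64, 19/32) <- contains code 383/1024
  'b': [1/8 + 5/8*3/4, 1/8 + 5/8*1/1) = [19/32, 3/4)
  emit 'a', narrow to [13/64, 19/32)
Step 3: interval [13/64, 19/32), width = 19/32 - 13/64 = 25/64
  'f': [13/64 + 25/64*0/1, 13/64 + 25/64*1/8) = [13/64, 129/512)
  'a': [13/64 + 25/64*1/8, 13/64 + 25/64*3/4) = [129/512, 127/256) <- contains code 383/1024
  'b': [13/64 + 25/64*3/4, 13/64 + 25/64*1/1) = [127/256, 19/32)
  emit 'a', narrow to [129/512, 127/256)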